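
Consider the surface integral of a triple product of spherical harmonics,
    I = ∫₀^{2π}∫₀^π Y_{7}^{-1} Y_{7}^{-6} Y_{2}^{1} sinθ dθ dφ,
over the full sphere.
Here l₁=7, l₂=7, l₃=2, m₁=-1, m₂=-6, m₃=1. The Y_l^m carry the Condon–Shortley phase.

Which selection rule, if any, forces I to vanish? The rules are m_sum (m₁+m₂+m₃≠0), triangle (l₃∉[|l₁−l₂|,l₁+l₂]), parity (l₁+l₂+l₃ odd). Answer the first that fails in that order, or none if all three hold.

m₁+m₂+m₃ = -1 − 6 + 1 = -6  ✗
triangle: |7−7|=0 ≤ l₃=2 ≤ 7+7=14
parity: l₁+l₂+l₃ = 16 is even

m_sum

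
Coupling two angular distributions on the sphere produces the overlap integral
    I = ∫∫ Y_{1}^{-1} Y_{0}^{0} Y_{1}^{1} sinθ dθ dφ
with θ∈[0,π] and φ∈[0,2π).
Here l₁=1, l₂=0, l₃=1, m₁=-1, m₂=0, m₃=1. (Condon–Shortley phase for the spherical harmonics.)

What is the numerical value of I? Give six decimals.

m-sum 0 ✓  L=2 even ✓  1≤1≤1 ✓
Π(2lᵢ+1) = 3×1×3 = 9
triangle coeff Δ(1,0,1) = 1/3
Σ_t [0,0]: t=0:+1/1 = 1/1
(3j)²=1/3 [(1 0 1; 0 0 0)], sign=-1
Σ_t [0,0]: t=0:+1/2 = 1/2
(3j)²=1/3 [(1 0 1; -1 0 1)], sign=+1
⇒ 4πI² = 1/1
I = (-1)√(1/1/(4π)) = -0.28209479

-0.282095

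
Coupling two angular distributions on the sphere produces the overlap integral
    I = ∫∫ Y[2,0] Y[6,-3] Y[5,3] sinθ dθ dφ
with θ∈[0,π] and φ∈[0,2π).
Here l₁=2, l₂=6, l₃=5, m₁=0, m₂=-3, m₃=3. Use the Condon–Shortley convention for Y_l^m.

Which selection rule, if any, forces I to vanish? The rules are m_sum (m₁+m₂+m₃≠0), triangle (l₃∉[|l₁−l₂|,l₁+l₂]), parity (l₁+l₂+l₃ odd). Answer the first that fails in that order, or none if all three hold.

parity

azimuthal sum: 0 − 3 + 3 = 0  ✓
4 ≤ 5 ≤ 8 (triangle on l)  ✓
L = 2 + 6 + 5 = 13 (odd)  ✗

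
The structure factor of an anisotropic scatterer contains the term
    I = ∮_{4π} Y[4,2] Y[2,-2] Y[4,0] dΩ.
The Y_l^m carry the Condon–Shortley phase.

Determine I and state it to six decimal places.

m-sum 0 ✓  L=10 even ✓  2≤4≤6 ✓
Π(2lᵢ+1) = 9×5×9 = 405
triangle coeff Δ(4,2,4) = 1/13860
Σ_t [0,2]: t=0:+1/192 t=1:−1/36 t=2:+1/192 = -5/288
(3j)²=20/693 [(4 2 4; 0 0 0)], sign=-1
Σ_t [0,0]: t=0:+1/192 = 1/192
(3j)²=3/77 [(4 2 4; 2 -2 0)], sign=+1
⇒ 4πI² = 2700/5929
I = (-1)√(2700/5929/(4π)) = -0.19036462

-0.190365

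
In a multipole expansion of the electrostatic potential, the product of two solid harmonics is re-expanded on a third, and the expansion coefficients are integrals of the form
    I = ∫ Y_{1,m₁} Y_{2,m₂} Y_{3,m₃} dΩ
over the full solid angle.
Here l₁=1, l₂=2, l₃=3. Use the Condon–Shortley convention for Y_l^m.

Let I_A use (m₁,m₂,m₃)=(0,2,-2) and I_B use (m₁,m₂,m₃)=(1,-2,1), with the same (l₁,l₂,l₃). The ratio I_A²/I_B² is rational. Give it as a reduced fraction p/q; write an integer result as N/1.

l's match ⇒ only the (l;m) 3-j factors differ between A and B.
A: triangle coeff Δ(1,2,3) = 1/105; Σ_t [0,0]: t=0:+1/24 = 1/24; (3j)²=1/21 [(1 2 3; 0 2 -2)], sign=-1
B: triangle coeff Δ(1,2,3) = 1/105; Σ_t [0,0]: t=0:+1/48 = 1/48; (3j)²=1/105 [(1 2 3; 1 -2 1)], sign=+1
I_A²/I_B² = (1/21)/(1/105) = 5/1

5/1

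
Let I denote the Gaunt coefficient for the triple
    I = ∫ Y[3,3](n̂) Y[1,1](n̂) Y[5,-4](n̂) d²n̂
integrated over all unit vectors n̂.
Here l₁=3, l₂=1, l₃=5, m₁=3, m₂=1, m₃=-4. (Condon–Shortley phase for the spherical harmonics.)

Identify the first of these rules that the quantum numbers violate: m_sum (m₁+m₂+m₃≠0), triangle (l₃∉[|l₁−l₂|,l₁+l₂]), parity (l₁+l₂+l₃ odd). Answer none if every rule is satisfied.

triangle

azimuthal sum: 3 + 1 − 4 = 0  ✓
2 ≤ 5 ≤ 4 (triangle on l)  ✗
L = 3 + 1 + 5 = 9 (odd)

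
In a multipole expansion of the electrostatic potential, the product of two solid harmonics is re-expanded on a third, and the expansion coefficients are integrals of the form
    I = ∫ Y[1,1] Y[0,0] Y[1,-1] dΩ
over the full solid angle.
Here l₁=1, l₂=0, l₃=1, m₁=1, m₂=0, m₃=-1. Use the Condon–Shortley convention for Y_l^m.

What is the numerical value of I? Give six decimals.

m-sum 0 ✓  L=2 even ✓  1≤1≤1 ✓
Π(2lᵢ+1) = 3×1×3 = 9
triangle coeff Δ(1,0,1) = 1/3
Σ_t [0,0]: t=0:+1/1 = 1/1
(3j)²=1/3 [(1 0 1; 0 0 0)], sign=-1
Σ_t [0,0]: t=0:+1/2 = 1/2
(3j)²=1/3 [(1 0 1; 1 0 -1)], sign=+1
⇒ 4πI² = 1/1
I = (-1)√(1/1/(4π)) = -0.28209479

-0.282095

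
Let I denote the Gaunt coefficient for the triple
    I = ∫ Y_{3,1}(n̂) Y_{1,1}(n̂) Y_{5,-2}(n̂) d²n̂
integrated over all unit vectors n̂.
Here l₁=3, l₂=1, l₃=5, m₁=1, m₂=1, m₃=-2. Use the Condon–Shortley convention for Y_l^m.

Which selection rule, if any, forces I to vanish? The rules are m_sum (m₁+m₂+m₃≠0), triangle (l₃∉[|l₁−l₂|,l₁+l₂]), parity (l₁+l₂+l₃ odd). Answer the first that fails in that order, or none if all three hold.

Σmᵢ = 0  ✓
l₃∈[|l₁−l₂|,l₁+l₂]=[2,4], have l₃=5  ✗
Σlᵢ = 9 ⇒ odd

triangle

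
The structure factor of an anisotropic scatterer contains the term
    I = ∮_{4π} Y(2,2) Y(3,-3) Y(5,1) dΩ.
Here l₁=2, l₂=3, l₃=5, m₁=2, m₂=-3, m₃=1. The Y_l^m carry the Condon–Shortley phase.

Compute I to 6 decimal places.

-0.023961

Checks pass: Σm=0; 10 even; l₃=5∈[1,5].
(2·2+1)(2·3+1)(2·5+1) = 385
Δ: 0! 4! 6! / 11! → 1/2310
sum: t=0:+1/144 = 1/144
3j²(2 3 5; 0 0 0) = Δ·Π!·Σ² = 10/231  (sign -1)
sum: t=0:+1/17280 = 1/17280
3j²(2 3 5; 2 -3 1) = Δ·Π!·Σ² = 1/2310  (sign +1)
combine: 4πI² = 385·10/231·1/2310 = 5/693
take √, sign -1: I = -0.02396147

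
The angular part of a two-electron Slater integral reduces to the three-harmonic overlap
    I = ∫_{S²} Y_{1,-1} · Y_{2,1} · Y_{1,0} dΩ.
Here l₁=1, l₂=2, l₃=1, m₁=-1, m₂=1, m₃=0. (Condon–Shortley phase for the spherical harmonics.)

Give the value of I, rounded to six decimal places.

-0.218510

Checks pass: Σm=0; 4 even; l₃=1∈[1,3].
(2·1+1)(2·2+1)(2·1+1) = 45
Δ: 2! 0! 2! / 5! → 1/30
sum: t=1:−1/1 = -1/1
3j²(1 2 1; 0 0 0) = Δ·Π!·Σ² = 2/15  (sign +1)
sum: t=2:+1/2 = 1/2
3j²(1 2 1; -1 1 0) = Δ·Π!·Σ² = 1/10  (sign -1)
combine: 4πI² = 45·2/15·1/10 = 3/5
take √, sign -1: I = -0.21850969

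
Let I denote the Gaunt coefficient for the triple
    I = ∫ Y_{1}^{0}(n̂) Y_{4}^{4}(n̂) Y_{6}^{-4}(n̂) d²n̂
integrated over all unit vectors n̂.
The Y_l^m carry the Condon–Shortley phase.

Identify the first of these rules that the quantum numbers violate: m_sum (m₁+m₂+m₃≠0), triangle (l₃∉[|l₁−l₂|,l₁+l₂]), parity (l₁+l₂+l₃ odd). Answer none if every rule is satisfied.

triangle

Σmᵢ = 0  ✓
l₃∈[|l₁−l₂|,l₁+l₂]=[3,5], have l₃=6  ✗
Σlᵢ = 11 ⇒ odd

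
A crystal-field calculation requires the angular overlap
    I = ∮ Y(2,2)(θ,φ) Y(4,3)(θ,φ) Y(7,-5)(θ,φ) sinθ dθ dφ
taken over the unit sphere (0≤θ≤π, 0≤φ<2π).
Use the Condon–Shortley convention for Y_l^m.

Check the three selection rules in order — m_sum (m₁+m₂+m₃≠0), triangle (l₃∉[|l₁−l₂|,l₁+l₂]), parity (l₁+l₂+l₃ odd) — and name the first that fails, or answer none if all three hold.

Σmᵢ = 0  ✓
l₃∈[|l₁−l₂|,l₁+l₂]=[2,6], have l₃=7  ✗
Σlᵢ = 13 ⇒ odd

triangle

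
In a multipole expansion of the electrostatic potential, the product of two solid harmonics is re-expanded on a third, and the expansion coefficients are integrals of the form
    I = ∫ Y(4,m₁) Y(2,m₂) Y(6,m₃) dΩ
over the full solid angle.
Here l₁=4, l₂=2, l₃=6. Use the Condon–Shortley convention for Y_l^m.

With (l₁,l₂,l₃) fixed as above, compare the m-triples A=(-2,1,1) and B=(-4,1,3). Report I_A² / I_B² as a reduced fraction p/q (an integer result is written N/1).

70/9

Shared (l₁,l₂,l₃)=(4,2,6): N and (l;000)² cancel in I_A²/I_B².
A: Δ = 0!·8!·4!/13! = 1/6435; Racah Σ t=0..0: t=0:+1/8640 = 1/8640; ⇒ 3j(4 2 6; -2 1 1)² = 14/1287, sgn -1
B: Δ = 0!·8!·4!/13! = 1/6435; Racah Σ t=0..0: t=0:+1/241920 = 1/241920; ⇒ 3j(4 2 6; -4 1 3)² = 1/715, sgn -1
I_A²/I_B² = (14/1287)/(1/715) = 70/9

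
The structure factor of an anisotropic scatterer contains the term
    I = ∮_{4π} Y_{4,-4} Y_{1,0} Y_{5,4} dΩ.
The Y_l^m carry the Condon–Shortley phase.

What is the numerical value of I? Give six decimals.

Checks pass: Σm=0; 10 even; l₃=5∈[3,5].
(2·4+1)(2·1+1)(2·5+1) = 297
Δ: 0! 8! 2! / 11! → 1/495
sum: t=0:+1/576 = 1/576
3j²(4 1 5; 0 0 0) = Δ·Π!·Σ² = 5/99  (sign -1)
sum: t=0:+1/40320 = 1/40320
3j²(4 1 5; -4 0 4) = Δ·Π!·Σ² = 1/55  (sign -1)
combine: 4πI² = 297·5/99·1/55 = 3/11
take √, sign +1: I = 0.14731920

0.147319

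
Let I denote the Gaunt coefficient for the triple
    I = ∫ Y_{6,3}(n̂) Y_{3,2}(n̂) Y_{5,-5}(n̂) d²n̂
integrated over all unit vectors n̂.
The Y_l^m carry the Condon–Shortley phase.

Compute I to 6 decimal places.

m-sum 0 ✓  L=14 even ✓  3≤5≤9 ✓
Π(2lᵢ+1) = 13×7×11 = 1001
triangle coeff Δ(6,3,5) = 1/675675
Σ_t [1,3]: t=1:−1/8640 t=2:+1/2304 t=3:−1/8640 = 7/34560
(3j)²=7/429 [(6 3 5; 0 0 0)], sign=-1
Σ_t [3,3]: t=3:−1/483840 = -1/483840
(3j)²=6/1001 [(6 3 5; 3 2 -5)], sign=-1
⇒ 4πI² = 14/143
I = (+1)√(14/143/(4π)) = 0.08826552

0.088266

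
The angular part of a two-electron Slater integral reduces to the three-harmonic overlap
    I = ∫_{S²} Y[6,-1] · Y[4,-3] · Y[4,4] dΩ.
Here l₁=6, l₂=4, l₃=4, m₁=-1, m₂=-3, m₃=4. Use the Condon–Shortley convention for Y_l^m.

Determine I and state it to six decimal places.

Rules hold: Σm=0, L=14 even, 2≤4≤10.
N = 13·9·9 = 1053
Δ = 6!·6!·2!/15! = 1/1261260
Racah Σ t=2..4: t=2:+1/4608 t=3:−1/1296 t=4:+1/4608 = -7/20736
⇒ 3j(6 4 4; 0 0 0)² = 20/1287, sgn -1
Racah Σ t=1..1: t=1:−1/172800 = -1/172800
⇒ 3j(6 4 4; -1 -3 4)² = 7/2145, sgn -1
4πI² = N·(3j₀)²·(3jₘ)² = 84/1573
I = +1·√(0.0534011/4π) = 0.06518840

0.065188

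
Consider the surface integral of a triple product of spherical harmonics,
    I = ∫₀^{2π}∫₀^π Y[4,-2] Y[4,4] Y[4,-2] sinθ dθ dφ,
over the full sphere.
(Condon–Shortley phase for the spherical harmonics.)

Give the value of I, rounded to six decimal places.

m-sum 0 ✓  L=12 even ✓  0≤4≤8 ✓
Π(2lᵢ+1) = 9×9×9 = 729
triangle coeff Δ(4,4,4) = 1/450450
Σ_t [0,4]: t=0:+1/13824 t=1:−1/216 t=2:+1/64 t=3:−1/216 t=4:+1/13824 = 5/768
(3j)²=18/1001 [(4 4 4; 0 0 0)], sign=+1
Σ_t [4,4]: t=4:+1/2304 = 1/2304
(3j)²=5/143 [(4 4 4; -2 4 -2)], sign=+1
⇒ 4πI² = 65610/143143
I = (+1)√(65610/143143/(4π)) = 0.19098314

0.190983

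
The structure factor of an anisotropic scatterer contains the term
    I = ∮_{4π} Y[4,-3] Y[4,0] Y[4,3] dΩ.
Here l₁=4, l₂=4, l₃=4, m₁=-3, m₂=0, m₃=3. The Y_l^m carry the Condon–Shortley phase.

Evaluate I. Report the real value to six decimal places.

Checks pass: Σm=0; 12 even; l₃=4∈[0,8].
(2·4+1)(2·4+1)(2·4+1) = 729
Δ: 4! 4! 4! / 13! → 1/450450
sum: t=0:+1/13824 t=1:−1/216 t=2:+1/64 t=3:−1/216 t=4:+1/13824 = 5/768
3j²(4 4 4; 0 0 0) = Δ·Π!·Σ² = 18/1001  (sign +1)
sum: t=3:−1/864 t=4:+1/3456 = -1/1152
3j²(4 4 4; -3 0 3) = Δ·Π!·Σ² = 7/286  (sign +1)
combine: 4πI² = 729·18/1001·7/286 = 6561/20449
take √, sign +1: I = 0.15978796

0.159788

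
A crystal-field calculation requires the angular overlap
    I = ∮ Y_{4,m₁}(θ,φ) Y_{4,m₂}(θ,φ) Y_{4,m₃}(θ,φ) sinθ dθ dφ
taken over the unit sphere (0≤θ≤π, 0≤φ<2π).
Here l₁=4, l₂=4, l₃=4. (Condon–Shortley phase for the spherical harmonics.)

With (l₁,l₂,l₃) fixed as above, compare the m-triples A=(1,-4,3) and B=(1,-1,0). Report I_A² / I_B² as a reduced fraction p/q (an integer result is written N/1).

490/81

Same 4,4,4: normalisation and zero-m 3j drop out of the ratio.
A: Δ: 4! 4! 4! / 13! → 1/450450; sum: t=0:+1/3456 = 1/3456; 3j²(4 4 4; 1 -4 3) = Δ·Π!·Σ² = 35/1287  (sign -1)
B: Δ: 4! 4! 4! / 13! → 1/450450; sum: t=0:+1/864 t=1:−1/96 t=2:+1/144 t=3:−1/3456 = -1/384; 3j²(4 4 4; 1 -1 0) = Δ·Π!·Σ² = 9/2002  (sign -1)
I_A²/I_B² = (35/1287)/(9/2002) = 490/81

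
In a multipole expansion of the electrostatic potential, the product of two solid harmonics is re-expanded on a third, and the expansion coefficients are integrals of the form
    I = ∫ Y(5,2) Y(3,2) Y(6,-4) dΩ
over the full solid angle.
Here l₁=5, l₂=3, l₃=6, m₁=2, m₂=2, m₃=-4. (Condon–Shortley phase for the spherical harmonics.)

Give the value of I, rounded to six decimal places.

0.088266

Rules hold: Σm=0, L=14 even, 2≤6≤8.
N = 11·7·13 = 1001
Δ = 2!·8!·4!/15! = 1/675675
Racah Σ t=0..2: t=0:+1/8640 t=1:−1/2304 t=2:+1/8640 = -7/34560
⇒ 3j(5 3 6; 0 0 0)² = 7/429, sgn -1
Racah Σ t=1..2: t=1:−1/34560 t=2:+1/60480 = -1/80640
⇒ 3j(5 3 6; 2 2 -4)² = 6/1001, sgn -1
4πI² = N·(3j₀)²·(3jₘ)² = 14/143
I = +1·√(0.0979021/4π) = 0.08826552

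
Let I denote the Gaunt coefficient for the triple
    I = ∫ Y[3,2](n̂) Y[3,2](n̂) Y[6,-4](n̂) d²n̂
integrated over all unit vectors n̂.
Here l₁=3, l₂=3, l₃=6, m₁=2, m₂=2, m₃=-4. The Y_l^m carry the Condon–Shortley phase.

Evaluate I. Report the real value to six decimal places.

Checks pass: Σm=0; 12 even; l₃=6∈[0,6].
(2·3+1)(2·3+1)(2·6+1) = 637
Δ: 0! 6! 6! / 13! → 1/12012
sum: t=0:+1/1296 = 1/1296
3j²(3 3 6; 0 0 0) = Δ·Π!·Σ² = 100/3003  (sign +1)
sum: t=0:+1/14400 = 1/14400
3j²(3 3 6; 2 2 -4) = Δ·Π!·Σ² = 6/143  (sign +1)
combine: 4πI² = 637·100/3003·6/143 = 1400/1573
take √, sign +1: I = 0.26613055

0.266131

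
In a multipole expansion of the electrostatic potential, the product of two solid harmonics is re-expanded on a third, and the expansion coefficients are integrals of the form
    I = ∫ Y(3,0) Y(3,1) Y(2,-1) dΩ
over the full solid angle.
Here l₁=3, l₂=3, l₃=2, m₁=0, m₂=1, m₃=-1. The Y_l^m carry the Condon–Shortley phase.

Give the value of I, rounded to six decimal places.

-0.059471

Checks pass: Σm=0; 8 even; l₃=2∈[0,6].
(2·3+1)(2·3+1)(2·2+1) = 245
Δ: 4! 2! 2! / 9! → 1/3780
sum: t=1:−1/24 t=2:+1/4 t=3:−1/24 = 1/6
3j²(3 3 2; 0 0 0) = Δ·Π!·Σ² = 4/105  (sign +1)
sum: t=2:+1/8 t=3:−1/12 = 1/24
3j²(3 3 2; 0 1 -1) = Δ·Π!·Σ² = 1/210  (sign -1)
combine: 4πI² = 245·4/105·1/210 = 2/45
take √, sign -1: I = -0.05947080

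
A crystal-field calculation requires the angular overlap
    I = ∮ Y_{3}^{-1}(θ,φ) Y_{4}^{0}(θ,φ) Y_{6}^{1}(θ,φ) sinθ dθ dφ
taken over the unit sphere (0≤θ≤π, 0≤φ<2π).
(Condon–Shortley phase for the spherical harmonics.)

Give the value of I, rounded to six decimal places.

0.000000

Σlᵢ=13 odd — θ-integrand is odd under cosθ→−cosθ; I=0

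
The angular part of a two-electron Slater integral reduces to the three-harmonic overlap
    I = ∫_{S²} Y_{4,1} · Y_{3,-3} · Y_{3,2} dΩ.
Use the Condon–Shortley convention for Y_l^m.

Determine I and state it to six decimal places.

Rules hold: Σm=0, L=10 even, 1≤3≤7.
N = 9·7·7 = 441
Δ = 4!·4!·2!/11! = 1/34650
Racah Σ t=1..3: t=1:−1/72 t=2:+1/16 t=3:−1/72 = 5/144
⇒ 3j(4 3 3; 0 0 0)² = 2/77, sgn -1
Racah Σ t=0..0: t=0:+1/288 = 1/288
⇒ 3j(4 3 3; 1 -3 2)² = 5/231, sgn -1
4πI² = N·(3j₀)²·(3jₘ)² = 30/121
I = +1·√(0.247934/4π) = 0.14046335

0.140463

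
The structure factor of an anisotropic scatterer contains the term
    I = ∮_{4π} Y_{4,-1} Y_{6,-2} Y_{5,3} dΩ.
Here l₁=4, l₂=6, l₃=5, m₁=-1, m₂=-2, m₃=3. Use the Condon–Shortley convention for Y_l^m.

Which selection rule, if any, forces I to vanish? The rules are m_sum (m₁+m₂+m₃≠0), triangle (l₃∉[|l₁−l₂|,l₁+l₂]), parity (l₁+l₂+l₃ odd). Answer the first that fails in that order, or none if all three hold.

parity

azimuthal sum: -1 − 2 + 3 = 0  ✓
2 ≤ 5 ≤ 10 (triangle on l)  ✓
L = 4 + 6 + 5 = 15 (odd)  ✗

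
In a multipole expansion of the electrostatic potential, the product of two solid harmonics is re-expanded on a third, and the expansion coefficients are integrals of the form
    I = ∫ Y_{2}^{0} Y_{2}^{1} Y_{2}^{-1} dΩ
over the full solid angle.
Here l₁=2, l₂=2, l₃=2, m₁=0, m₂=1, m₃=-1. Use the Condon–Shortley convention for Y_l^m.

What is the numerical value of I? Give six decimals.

m-sum 0 ✓  L=6 even ✓  0≤2≤4 ✓
Π(2lᵢ+1) = 5×5×5 = 125
triangle coeff Δ(2,2,2) = 1/630
Σ_t [0,2]: t=0:+1/8 t=1:−1/1 t=2:+1/8 = -3/4
(3j)²=2/35 [(2 2 2; 0 0 0)], sign=-1
Σ_t [1,2]: t=1:−1/2 t=2:+1/4 = -1/4
(3j)²=1/70 [(2 2 2; 0 1 -1)], sign=+1
⇒ 4πI² = 5/49
I = (-1)√(5/49/(4π)) = -0.09011188

-0.090112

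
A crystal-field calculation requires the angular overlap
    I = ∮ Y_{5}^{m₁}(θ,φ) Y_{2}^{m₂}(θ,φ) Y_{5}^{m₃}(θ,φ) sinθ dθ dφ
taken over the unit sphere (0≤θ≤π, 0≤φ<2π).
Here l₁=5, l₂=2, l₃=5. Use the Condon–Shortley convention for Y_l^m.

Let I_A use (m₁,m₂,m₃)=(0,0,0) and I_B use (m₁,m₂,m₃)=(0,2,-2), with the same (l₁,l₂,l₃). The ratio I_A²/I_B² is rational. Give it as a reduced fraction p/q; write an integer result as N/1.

Same 5,2,5: normalisation and zero-m 3j drop out of the ratio.
A: Δ: 2! 8! 2! / 13! → 1/38610; sum: t=0:+1/2880 t=1:−1/576 t=2:+1/2880 = -1/960; 3j²(5 2 5; 0 0 0) = Δ·Π!·Σ² = 10/429  (sign +1)
B: Δ: 2! 8! 2! / 13! → 1/38610; sum: t=2:+1/2880 = 1/2880; 3j²(5 2 5; 0 2 -2) = Δ·Π!·Σ² = 14/429  (sign -1)
I_A²/I_B² = (10/429)/(14/429) = 5/7

5/7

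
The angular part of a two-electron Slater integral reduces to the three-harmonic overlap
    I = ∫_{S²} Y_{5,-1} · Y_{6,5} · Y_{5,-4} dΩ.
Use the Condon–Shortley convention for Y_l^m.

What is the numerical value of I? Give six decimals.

m-sum 0 ✓  L=16 even ✓  1≤5≤11 ✓
Π(2lᵢ+1) = 11×13×11 = 1573
triangle coeff Δ(5,6,5) = 1/28588560
Σ_t [1,5]: t=1:−1/345600 t=2:+1/13824 t=3:−1/5184 t=4:+1/13824 t=5:−1/345600 = -7/129600
(3j)²=80/7293 [(5 6 5; 0 0 0)], sign=+1
Σ_t [5,6]: t=5:−1/518400 t=6:+1/2073600 = -1/691200
(3j)²=81/4420 [(5 6 5; -1 5 -4)], sign=+1
⇒ 4πI² = 1188/3757
I = (+1)√(1188/3757/(4π)) = 0.15862904

0.158629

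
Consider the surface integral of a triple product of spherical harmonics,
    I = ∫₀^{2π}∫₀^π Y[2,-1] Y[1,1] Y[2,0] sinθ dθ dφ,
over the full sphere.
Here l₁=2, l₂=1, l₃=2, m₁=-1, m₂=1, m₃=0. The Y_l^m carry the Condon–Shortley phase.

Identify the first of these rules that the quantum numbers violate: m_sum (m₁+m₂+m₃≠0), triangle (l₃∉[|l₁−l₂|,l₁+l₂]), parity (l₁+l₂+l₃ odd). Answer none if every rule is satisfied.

parity

Σmᵢ = 0  ✓
l₃∈[|l₁−l₂|,l₁+l₂]=[1,3], have l₃=2  ✓
Σlᵢ = 5 ⇒ odd  ✗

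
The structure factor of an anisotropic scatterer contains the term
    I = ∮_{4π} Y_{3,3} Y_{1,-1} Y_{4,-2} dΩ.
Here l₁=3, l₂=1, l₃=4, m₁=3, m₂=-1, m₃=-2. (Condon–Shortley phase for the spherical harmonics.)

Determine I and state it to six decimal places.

0.061558

Rules hold: Σm=0, L=8 even, 2≤4≤4.
N = 7·3·9 = 189
Δ = 0!·6!·2!/9! = 1/252
Racah Σ t=0..0: t=0:+1/36 = 1/36
⇒ 3j(3 1 4; 0 0 0)² = 4/63, sgn +1
Racah Σ t=0..0: t=0:+1/1440 = 1/1440
⇒ 3j(3 1 4; 3 -1 -2)² = 1/252, sgn +1
4πI² = N·(3j₀)²·(3jₘ)² = 1/21
I = +1·√(0.047619/4π) = 0.06155813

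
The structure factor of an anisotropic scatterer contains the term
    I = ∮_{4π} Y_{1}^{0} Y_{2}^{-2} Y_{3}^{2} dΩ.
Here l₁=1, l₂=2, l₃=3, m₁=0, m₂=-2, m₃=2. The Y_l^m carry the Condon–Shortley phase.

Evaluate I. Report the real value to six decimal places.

Checks pass: Σm=0; 6 even; l₃=3∈[1,3].
(2·1+1)(2·2+1)(2·3+1) = 105
Δ: 0! 2! 4! / 7! → 1/105
sum: t=0:+1/4 = 1/4
3j²(1 2 3; 0 0 0) = Δ·Π!·Σ² = 3/35  (sign -1)
sum: t=0:+1/24 = 1/24
3j²(1 2 3; 0 -2 2) = Δ·Π!·Σ² = 1/21  (sign -1)
combine: 4πI² = 105·3/35·1/21 = 3/7
take √, sign +1: I = 0.18467439

0.184674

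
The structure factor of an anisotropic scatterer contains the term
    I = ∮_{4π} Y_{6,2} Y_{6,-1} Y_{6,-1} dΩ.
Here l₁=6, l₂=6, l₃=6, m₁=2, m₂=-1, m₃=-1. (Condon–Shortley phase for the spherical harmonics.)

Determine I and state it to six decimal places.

Checks pass: Σm=0; 18 even; l₃=6∈[0,12].
(2·6+1)(2·6+1)(2·6+1) = 2197
Δ: 6! 6! 6! / 19! → 1/325909584
sum: t=0:+1/373248000 t=1:−1/1728000 t=2:+1/110592 t=3:−1/46656 t=4:+1/110592 t=5:−1/1728000 t=6:+1/373248000 = -7/1555200
3j²(6 6 6; 0 0 0) = Δ·Π!·Σ² = 400/46189  (sign -1)
sum: t=0:+1/4147200 t=1:−1/207360 t=2:+1/82944 t=3:−1/207360 t=4:+1/4147200 = 1/345600
3j²(6 6 6; 2 -1 -1) = Δ·Π!·Σ² = 420/46189  (sign -1)
combine: 4πI² = 2197·400/46189·420/46189 = 2184000/12623809
take √, sign +1: I = 0.11733462

0.117335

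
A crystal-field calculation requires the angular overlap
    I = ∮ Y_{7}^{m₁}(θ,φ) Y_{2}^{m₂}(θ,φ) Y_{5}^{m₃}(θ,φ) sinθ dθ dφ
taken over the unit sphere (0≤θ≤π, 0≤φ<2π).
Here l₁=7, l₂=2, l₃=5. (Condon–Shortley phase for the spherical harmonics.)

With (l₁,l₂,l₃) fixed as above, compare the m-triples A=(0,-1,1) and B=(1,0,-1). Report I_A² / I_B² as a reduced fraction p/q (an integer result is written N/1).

7/12

Shared (l₁,l₂,l₃)=(7,2,5): N and (l;000)² cancel in I_A²/I_B².
A: Δ = 4!·10!·0!/15! = 1/15015; Racah Σ t=1..1: t=1:−1/103680 = -1/103680; ⇒ 3j(7 2 5; 0 -1 1)² = 7/429, sgn -1
B: Δ = 4!·10!·0!/15! = 1/15015; Racah Σ t=2..2: t=2:+1/69120 = 1/69120; ⇒ 3j(7 2 5; 1 0 -1)² = 4/143, sgn +1
I_A²/I_B² = (7/429)/(4/143) = 7/12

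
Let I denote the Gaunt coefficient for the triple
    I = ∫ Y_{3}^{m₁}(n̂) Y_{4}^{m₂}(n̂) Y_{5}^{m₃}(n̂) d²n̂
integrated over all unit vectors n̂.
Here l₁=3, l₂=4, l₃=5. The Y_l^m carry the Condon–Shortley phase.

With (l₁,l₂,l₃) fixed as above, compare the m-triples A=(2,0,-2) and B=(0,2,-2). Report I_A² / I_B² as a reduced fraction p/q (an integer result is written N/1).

25/3

l's match ⇒ only the (l;m) 3-j factors differ between A and B.
A: triangle coeff Δ(3,4,5) = 1/180180; Σ_t [0,1]: t=0:+1/576 t=1:−1/864 = 1/1728; (3j)²=5/1287 [(3 4 5; 2 0 -2)], sign=-1
B: triangle coeff Δ(3,4,5) = 1/180180; Σ_t [0,2]: t=0:+1/8640 t=1:−1/480 t=2:+1/576 = -1/4320; (3j)²=1/2145 [(3 4 5; 0 2 -2)], sign=+1
I_A²/I_B² = (5/1287)/(1/2145) = 25/3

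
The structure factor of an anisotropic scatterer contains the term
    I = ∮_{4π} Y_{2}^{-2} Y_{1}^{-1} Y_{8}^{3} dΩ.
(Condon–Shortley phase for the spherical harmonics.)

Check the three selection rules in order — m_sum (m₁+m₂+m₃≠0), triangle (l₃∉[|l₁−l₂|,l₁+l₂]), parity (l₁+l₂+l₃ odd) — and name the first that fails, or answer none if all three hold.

triangle

azimuthal sum: -2 − 1 + 3 = 0  ✓
1 ≤ 8 ≤ 3 (triangle on l)  ✗
L = 2 + 1 + 8 = 11 (odd)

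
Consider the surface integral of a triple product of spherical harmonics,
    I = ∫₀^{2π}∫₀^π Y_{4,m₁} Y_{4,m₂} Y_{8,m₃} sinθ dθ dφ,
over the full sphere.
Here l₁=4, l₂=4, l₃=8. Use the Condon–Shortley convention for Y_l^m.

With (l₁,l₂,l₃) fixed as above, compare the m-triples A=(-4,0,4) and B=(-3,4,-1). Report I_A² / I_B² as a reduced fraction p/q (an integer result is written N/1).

55/1

l's match ⇒ only the (l;m) 3-j factors differ between A and B.
A: triangle coeff Δ(4,4,8) = 1/218790; Σ_t [0,0]: t=0:+1/23224320 = 1/23224320; (3j)²=1/442 [(4 4 8; -4 0 4)], sign=+1
B: triangle coeff Δ(4,4,8) = 1/218790; Σ_t [0,0]: t=0:+1/203212800 = 1/203212800; (3j)²=1/24310 [(4 4 8; -3 4 -1)], sign=-1
I_A²/I_B² = (1/442)/(1/24310) = 55/1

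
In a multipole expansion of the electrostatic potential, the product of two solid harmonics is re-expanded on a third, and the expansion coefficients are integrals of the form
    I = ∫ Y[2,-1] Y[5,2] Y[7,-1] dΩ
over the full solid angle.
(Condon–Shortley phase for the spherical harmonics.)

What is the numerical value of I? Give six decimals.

Checks pass: Σm=0; 14 even; l₃=7∈[3,7].
(2·2+1)(2·5+1)(2·7+1) = 825
Δ: 0! 4! 10! / 15! → 1/15015
sum: t=0:+1/57600 = 1/57600
3j²(2 5 7; 0 0 0) = Δ·Π!·Σ² = 21/715  (sign -1)
sum: t=0:+1/181440 = 1/181440
3j²(2 5 7; -1 2 -1) = Δ·Π!·Σ² = 32/3003  (sign +1)
combine: 4πI² = 825·21/715·32/3003 = 480/1859
take √, sign -1: I = -0.14334284

-0.143343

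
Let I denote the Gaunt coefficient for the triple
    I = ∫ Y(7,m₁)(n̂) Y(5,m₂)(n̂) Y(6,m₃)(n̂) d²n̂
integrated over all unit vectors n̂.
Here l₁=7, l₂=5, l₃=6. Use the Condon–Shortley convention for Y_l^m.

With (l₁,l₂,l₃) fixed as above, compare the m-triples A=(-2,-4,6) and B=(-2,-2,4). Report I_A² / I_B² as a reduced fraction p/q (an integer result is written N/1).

1782/841

Shared (l₁,l₂,l₃)=(7,5,6): N and (l;000)² cancel in I_A²/I_B².
A: Δ = 6!·8!·4!/19! = 1/174594420; Racah Σ t=1..1: t=1:−1/116121600 = -1/116121600; ⇒ 3j(7 5 6; -2 -4 6)² = 27/8398, sgn -1
B: Δ = 6!·8!·4!/19! = 1/174594420; Racah Σ t=1..3: t=1:−1/19353600 t=2:+1/1451520 t=3:−1/1244160 = -29/174182400; ⇒ 3j(7 5 6; -2 -2 4)² = 841/554268, sgn -1
I_A²/I_B² = (27/8398)/(841/554268) = 1782/841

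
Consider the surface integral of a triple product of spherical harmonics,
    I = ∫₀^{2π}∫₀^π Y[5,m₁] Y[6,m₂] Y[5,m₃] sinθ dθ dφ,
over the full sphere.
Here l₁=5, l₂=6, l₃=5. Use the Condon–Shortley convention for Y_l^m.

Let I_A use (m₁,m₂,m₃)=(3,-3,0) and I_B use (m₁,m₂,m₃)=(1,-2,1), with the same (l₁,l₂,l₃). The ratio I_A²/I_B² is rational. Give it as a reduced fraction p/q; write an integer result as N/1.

Same 5,6,5: normalisation and zero-m 3j drop out of the ratio.
A: Δ: 6! 4! 6! / 17! → 1/28588560; sum: t=0:+1/103680 t=1:−1/34560 t=2:+1/138240 = -1/82944; 3j²(5 6 5; 3 -3 0) = Δ·Π!·Σ² = 125/9724  (sign +1)
B: Δ: 6! 4! 6! / 17! → 1/28588560; sum: t=0:+1/829440 t=1:−1/25920 t=2:+1/9216 t=3:−1/25920 t=4:+1/829440 = 7/207360; 3j²(5 6 5; 1 -2 1) = Δ·Π!·Σ² = 28/2431  (sign +1)
I_A²/I_B² = (125/9724)/(28/2431) = 125/112

125/112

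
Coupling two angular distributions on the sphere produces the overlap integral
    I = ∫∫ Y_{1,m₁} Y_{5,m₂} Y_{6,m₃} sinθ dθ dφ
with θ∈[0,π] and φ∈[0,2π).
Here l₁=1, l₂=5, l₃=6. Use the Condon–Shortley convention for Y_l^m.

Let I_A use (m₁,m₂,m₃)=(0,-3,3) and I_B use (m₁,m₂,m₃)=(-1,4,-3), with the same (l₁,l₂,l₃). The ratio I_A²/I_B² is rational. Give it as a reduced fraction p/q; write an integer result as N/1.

9/1

Shared (l₁,l₂,l₃)=(1,5,6): N and (l;000)² cancel in I_A²/I_B².
A: Δ = 0!·2!·10!/13! = 1/858; Racah Σ t=0..0: t=0:+1/80640 = 1/80640; ⇒ 3j(1 5 6; 0 -3 3)² = 9/286, sgn -1
B: Δ = 0!·2!·10!/13! = 1/858; Racah Σ t=0..0: t=0:+1/725760 = 1/725760; ⇒ 3j(1 5 6; -1 4 -3)² = 1/286, sgn -1
I_A²/I_B² = (9/286)/(1/286) = 9/1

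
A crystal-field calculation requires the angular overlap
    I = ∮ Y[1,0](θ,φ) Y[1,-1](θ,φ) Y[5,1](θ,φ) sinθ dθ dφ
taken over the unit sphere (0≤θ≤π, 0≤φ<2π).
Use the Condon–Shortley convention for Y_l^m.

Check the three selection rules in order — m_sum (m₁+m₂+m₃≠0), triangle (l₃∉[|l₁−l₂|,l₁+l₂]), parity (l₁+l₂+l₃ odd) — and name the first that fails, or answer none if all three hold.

triangle

Σmᵢ = 0  ✓
l₃∈[|l₁−l₂|,l₁+l₂]=[0,2], have l₃=5  ✗
Σlᵢ = 7 ⇒ odd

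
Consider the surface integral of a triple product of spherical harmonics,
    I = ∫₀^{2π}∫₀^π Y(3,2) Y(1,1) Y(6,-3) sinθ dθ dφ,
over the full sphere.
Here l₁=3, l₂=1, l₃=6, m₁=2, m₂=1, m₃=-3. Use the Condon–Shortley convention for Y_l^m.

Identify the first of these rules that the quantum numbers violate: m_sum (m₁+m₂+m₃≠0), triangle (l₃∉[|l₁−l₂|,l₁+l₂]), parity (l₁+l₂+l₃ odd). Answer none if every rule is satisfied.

Σmᵢ = 0  ✓
l₃∈[|l₁−l₂|,l₁+l₂]=[2,4], have l₃=6  ✗
Σlᵢ = 10 ⇒ even

triangle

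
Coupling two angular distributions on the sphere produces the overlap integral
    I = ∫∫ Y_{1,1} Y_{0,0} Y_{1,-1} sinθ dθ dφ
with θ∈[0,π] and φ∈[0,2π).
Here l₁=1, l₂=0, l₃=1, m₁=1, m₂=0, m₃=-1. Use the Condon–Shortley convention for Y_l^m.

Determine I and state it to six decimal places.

-0.282095

m-sum 0 ✓  L=2 even ✓  1≤1≤1 ✓
Π(2lᵢ+1) = 3×1×3 = 9
triangle coeff Δ(1,0,1) = 1/3
Σ_t [0,0]: t=0:+1/1 = 1/1
(3j)²=1/3 [(1 0 1; 0 0 0)], sign=-1
Σ_t [0,0]: t=0:+1/2 = 1/2
(3j)²=1/3 [(1 0 1; 1 0 -1)], sign=+1
⇒ 4πI² = 1/1
I = (-1)√(1/1/(4π)) = -0.28209479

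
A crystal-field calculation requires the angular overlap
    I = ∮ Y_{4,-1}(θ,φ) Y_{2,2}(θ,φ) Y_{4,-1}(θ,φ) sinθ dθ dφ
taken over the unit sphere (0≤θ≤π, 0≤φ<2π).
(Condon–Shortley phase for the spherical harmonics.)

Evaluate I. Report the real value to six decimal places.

m-sum 0 ✓  L=10 even ✓  2≤4≤6 ✓
Π(2lᵢ+1) = 9×5×9 = 405
triangle coeff Δ(4,2,4) = 1/13860
Σ_t [0,2]: t=0:+1/192 t=1:−1/36 t=2:+1/192 = -5/288
(3j)²=20/693 [(4 2 4; 0 0 0)], sign=-1
Σ_t [2,2]: t=2:+1/144 = 1/144
(3j)²=10/231 [(4 2 4; -1 2 -1)], sign=-1
⇒ 4πI² = 3000/5929
I = (+1)√(3000/5929/(4π)) = 0.20066192

0.200662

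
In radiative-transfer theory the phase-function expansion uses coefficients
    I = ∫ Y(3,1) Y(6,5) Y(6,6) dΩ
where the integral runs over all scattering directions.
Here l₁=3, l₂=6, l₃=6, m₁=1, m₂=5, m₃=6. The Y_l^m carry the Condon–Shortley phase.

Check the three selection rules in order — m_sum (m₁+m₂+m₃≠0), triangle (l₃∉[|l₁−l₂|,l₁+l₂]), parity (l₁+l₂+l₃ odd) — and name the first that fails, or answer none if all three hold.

azimuthal sum: 1 + 5 + 6 = 12  ✗
3 ≤ 6 ≤ 9 (triangle on l)
L = 3 + 6 + 6 = 15 (odd)

m_sum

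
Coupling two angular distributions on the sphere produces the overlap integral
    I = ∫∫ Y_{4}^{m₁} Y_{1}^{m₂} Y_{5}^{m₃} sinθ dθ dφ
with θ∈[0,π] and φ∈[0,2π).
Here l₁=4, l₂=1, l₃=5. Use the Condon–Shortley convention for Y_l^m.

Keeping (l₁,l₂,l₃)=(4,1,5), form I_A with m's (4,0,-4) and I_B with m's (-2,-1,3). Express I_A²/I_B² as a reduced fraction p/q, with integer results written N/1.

Shared (l₁,l₂,l₃)=(4,1,5): N and (l;000)² cancel in I_A²/I_B².
A: Δ = 0!·8!·2!/11! = 1/495; Racah Σ t=0..0: t=0:+1/40320 = 1/40320; ⇒ 3j(4 1 5; 4 0 -4)² = 1/55, sgn -1
B: Δ = 0!·8!·2!/11! = 1/495; Racah Σ t=0..0: t=0:+1/2880 = 1/2880; ⇒ 3j(4 1 5; -2 -1 3)² = 28/495, sgn +1
I_A²/I_B² = (1/55)/(28/495) = 9/28

9/28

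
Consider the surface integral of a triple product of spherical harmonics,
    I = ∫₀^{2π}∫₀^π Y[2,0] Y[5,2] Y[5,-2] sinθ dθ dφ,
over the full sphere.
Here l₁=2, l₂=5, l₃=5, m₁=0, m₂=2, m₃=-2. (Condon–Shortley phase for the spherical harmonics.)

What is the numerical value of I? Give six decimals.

Rules hold: Σm=0, L=12 even, 3≤5≤7.
N = 5·11·11 = 605
Δ = 2!·2!·8!/13! = 1/38610
Racah Σ t=0..2: t=0:+1/2880 t=1:−1/576 t=2:+1/2880 = -1/960
⇒ 3j(2 5 5; 0 0 0)² = 10/429, sgn +1
Racah Σ t=0..2: t=0:+1/20160 t=1:−1/1440 t=2:+1/2880 = -1/3360
⇒ 3j(2 5 5; 0 2 -2)² = 6/715, sgn +1
4πI² = N·(3j₀)²·(3jₘ)² = 20/169
I = +1·√(0.118343/4π) = 0.09704356

0.097044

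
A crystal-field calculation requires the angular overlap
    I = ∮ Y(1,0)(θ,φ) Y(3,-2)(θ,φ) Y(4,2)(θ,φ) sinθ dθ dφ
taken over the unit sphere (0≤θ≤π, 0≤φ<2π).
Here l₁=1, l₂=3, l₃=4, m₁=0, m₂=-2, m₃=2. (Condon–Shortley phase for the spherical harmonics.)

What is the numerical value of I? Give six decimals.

m-sum 0 ✓  L=8 even ✓  2≤4≤4 ✓
Π(2lᵢ+1) = 3×7×9 = 189
triangle coeff Δ(1,3,4) = 1/252
Σ_t [0,0]: t=0:+1/36 = 1/36
(3j)²=4/63 [(1 3 4; 0 0 0)], sign=+1
Σ_t [0,0]: t=0:+1/120 = 1/120
(3j)²=1/21 [(1 3 4; 0 -2 2)], sign=+1
⇒ 4πI² = 4/7
I = (+1)√(4/7/(4π)) = 0.21324362

0.213244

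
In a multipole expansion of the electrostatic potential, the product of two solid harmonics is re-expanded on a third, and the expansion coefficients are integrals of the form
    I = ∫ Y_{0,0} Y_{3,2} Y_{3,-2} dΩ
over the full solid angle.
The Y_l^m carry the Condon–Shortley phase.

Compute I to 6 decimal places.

m-sum 0 ✓  L=6 even ✓  3≤3≤3 ✓
Π(2lᵢ+1) = 1×7×7 = 49
triangle coeff Δ(0,3,3) = 1/7
Σ_t [0,0]: t=0:+1/36 = 1/36
(3j)²=1/7 [(0 3 3; 0 0 0)], sign=-1
Σ_t [0,0]: t=0:+1/120 = 1/120
(3j)²=1/7 [(0 3 3; 0 2 -2)], sign=-1
⇒ 4πI² = 1/1
I = (+1)√(1/1/(4π)) = 0.28209479

0.282095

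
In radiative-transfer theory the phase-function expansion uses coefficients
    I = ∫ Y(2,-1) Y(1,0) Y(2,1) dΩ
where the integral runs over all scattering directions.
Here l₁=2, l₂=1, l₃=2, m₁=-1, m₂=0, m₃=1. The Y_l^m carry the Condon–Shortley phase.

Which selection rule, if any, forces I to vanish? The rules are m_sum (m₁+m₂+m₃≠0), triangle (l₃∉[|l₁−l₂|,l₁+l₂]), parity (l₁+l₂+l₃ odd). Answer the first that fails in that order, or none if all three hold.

azimuthal sum: -1 + 0 + 1 = 0  ✓
1 ≤ 2 ≤ 3 (triangle on l)  ✓
L = 2 + 1 + 2 = 5 (odd)  ✗

parity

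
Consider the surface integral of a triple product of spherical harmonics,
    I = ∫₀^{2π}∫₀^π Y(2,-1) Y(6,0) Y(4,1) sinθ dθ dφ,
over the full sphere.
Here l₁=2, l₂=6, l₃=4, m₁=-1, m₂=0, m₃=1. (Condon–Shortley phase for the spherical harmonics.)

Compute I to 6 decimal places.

Checks pass: Σm=0; 12 even; l₃=4∈[4,8].
(2·2+1)(2·6+1)(2·4+1) = 585
Δ: 4! 0! 8! / 13! → 1/6435
sum: t=2:+1/2304 = 1/2304
3j²(2 6 4; 0 0 0) = Δ·Π!·Σ² = 5/143  (sign +1)
sum: t=3:−1/4320 = -1/4320
3j²(2 6 4; -1 0 1) = Δ·Π!·Σ² = 8/429  (sign +1)
combine: 4πI² = 585·5/143·8/429 = 600/1573
take √, sign +1: I = 0.17422334

0.174223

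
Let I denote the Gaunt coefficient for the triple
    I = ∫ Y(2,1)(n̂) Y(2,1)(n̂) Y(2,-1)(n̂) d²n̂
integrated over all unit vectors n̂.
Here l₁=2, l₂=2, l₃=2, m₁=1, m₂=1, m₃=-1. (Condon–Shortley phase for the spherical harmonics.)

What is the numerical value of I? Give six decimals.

0.000000

1 + 1 − 1 = 1 ≠ 0: azimuthal integral kills it; I = 0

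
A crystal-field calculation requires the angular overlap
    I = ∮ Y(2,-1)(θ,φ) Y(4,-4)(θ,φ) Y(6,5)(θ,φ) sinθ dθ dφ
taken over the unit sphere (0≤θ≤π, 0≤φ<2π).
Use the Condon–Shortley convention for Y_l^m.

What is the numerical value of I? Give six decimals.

-0.204295

m-sum 0 ✓  L=12 even ✓  2≤6≤6 ✓
Π(2lᵢ+1) = 5×9×13 = 585
triangle coeff Δ(2,4,6) = 1/6435
Σ_t [0,0]: t=0:+1/2304 = 1/2304
(3j)²=5/143 [(2 4 6; 0 0 0)], sign=+1
Σ_t [0,0]: t=0:+1/241920 = 1/241920
(3j)²=1/39 [(2 4 6; -1 -4 5)], sign=-1
⇒ 4πI² = 75/143
I = (-1)√(75/143/(4π)) = -0.20429497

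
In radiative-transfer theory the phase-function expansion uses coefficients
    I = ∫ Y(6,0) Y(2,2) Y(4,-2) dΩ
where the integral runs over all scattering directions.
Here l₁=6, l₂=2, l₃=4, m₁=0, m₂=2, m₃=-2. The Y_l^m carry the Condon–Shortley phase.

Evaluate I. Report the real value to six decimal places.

0.061597

m-sum 0 ✓  L=12 even ✓  4≤4≤8 ✓
Π(2lᵢ+1) = 13×5×9 = 585
triangle coeff Δ(6,2,4) = 1/6435
Σ_t [2,2]: t=2:+1/2304 = 1/2304
(3j)²=5/143 [(6 2 4; 0 0 0)], sign=+1
Σ_t [4,4]: t=4:+1/34560 = 1/34560
(3j)²=1/429 [(6 2 4; 0 2 -2)], sign=+1
⇒ 4πI² = 75/1573
I = (+1)√(75/1573/(4π)) = 0.06159725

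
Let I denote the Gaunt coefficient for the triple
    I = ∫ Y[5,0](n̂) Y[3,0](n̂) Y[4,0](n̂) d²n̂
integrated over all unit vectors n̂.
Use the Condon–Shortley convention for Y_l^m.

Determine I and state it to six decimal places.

0.148374

m-sum 0 ✓  L=12 even ✓  2≤4≤8 ✓
Π(2lᵢ+1) = 11×7×9 = 693
triangle coeff Δ(5,3,4) = 1/180180
Σ_t [1,3]: t=1:−1/576 t=2:+1/144 t=3:−1/576 = 1/288
(3j)²=20/1001 [(5 3 4; 0 0 0)], sign=+1
(m-triple is (0,0,0) — same symbol as above.)
⇒ 4πI² = 3600/13013
I = (+1)√(3600/13013/(4π)) = 0.14837393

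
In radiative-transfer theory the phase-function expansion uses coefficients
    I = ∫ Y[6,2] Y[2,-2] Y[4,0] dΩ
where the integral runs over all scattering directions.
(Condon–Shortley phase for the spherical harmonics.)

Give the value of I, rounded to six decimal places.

0.133065

Rules hold: Σm=0, L=12 even, 4≤4≤8.
N = 13·5·9 = 585
Δ = 4!·8!·0!/13! = 1/6435
Racah Σ t=2..2: t=2:+1/2304 = 1/2304
⇒ 3j(6 2 4; 0 0 0)² = 5/143, sgn +1
Racah Σ t=0..0: t=0:+1/13824 = 1/13824
⇒ 3j(6 2 4; 2 -2 0)² = 14/1287, sgn +1
4πI² = N·(3j₀)²·(3jₘ)² = 350/1573
I = +1·√(0.222505/4π) = 0.13306527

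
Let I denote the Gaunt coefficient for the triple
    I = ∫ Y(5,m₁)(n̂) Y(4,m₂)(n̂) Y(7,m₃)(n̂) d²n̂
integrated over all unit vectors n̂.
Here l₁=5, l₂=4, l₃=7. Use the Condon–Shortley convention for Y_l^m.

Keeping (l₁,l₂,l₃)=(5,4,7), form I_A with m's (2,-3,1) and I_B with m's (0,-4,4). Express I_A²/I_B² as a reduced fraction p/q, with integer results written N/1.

35/44

Same 5,4,7: normalisation and zero-m 3j drop out of the ratio.
A: Δ: 2! 8! 6! / 17! → 1/6126120; sum: t=0:+1/172800 t=1:−1/1036800 = 1/207360; 3j²(5 4 7; 2 -3 1) = Δ·Π!·Σ² = 245/14586  (sign +1)
B: Δ: 2! 8! 6! / 17! → 1/6126120; sum: t=0:+1/1036800 = 1/1036800; 3j²(5 4 7; 0 -4 4) = Δ·Π!·Σ² = 14/663  (sign -1)
I_A²/I_B² = (245/14586)/(14/663) = 35/44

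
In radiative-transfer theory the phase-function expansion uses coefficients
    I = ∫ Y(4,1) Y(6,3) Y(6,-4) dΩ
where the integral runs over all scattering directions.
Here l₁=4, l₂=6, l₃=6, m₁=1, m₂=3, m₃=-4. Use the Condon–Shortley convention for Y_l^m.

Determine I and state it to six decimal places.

Rules hold: Σm=0, L=16 even, 2≤6≤10.
N = 9·13·13 = 1521
Δ = 4!·4!·8!/17! = 1/15315300
Racah Σ t=0..4: t=0:+1/829440 t=1:−1/25920 t=2:+1/9216 t=3:−1/25920 t=4:+1/829440 = 7/207360
⇒ 3j(4 6 6; 0 0 0)² = 28/2431, sgn +1
Racah Σ t=1..3: t=1:−1/967680 t=2:+1/120960 t=3:−1/207360 = 1/414720
⇒ 3j(4 6 6; 1 3 -4)² = 21/4862, sgn +1
4πI² = N·(3j₀)²·(3jₘ)² = 2646/34969
I = +1·√(0.075667/4π) = 0.07759762

0.077598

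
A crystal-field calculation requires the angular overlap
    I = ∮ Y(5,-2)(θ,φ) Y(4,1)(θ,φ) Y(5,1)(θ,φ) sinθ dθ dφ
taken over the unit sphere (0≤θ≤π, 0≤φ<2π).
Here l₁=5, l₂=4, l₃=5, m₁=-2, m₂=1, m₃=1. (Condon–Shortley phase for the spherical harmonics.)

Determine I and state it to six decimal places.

Checks pass: Σm=0; 14 even; l₃=5∈[1,9].
(2·5+1)(2·4+1)(2·5+1) = 1089
Δ: 4! 6! 4! / 15! → 1/3153150
sum: t=0:+1/69120 t=1:−1/1728 t=2:+1/576 t=3:−1/1728 t=4:+1/69120 = 7/11520
3j²(5 4 5; 0 0 0) = Δ·Π!·Σ² = 2/143  (sign -1)
sum: t=1:−1/103680 t=2:+1/2880 t=3:−1/1152 t=4:+1/5184 = -7/20736
3j²(5 4 5; -2 1 1) = Δ·Π!·Σ² = 35/2574  (sign -1)
combine: 4πI² = 1089·2/143·35/2574 = 35/169
take √, sign +1: I = 0.12837656

0.128377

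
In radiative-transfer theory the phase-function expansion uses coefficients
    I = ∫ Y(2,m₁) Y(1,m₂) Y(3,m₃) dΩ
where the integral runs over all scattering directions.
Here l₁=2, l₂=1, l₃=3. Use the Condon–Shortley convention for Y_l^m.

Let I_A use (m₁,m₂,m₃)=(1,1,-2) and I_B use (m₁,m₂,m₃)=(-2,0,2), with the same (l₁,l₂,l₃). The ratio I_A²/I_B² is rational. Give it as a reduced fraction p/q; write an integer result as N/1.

Shared (l₁,l₂,l₃)=(2,1,3): N and (l;000)² cancel in I_A²/I_B².
A: Δ = 0!·4!·2!/7! = 1/105; Racah Σ t=0..0: t=0:+1/12 = 1/12; ⇒ 3j(2 1 3; 1 1 -2)² = 2/21, sgn -1
B: Δ = 0!·4!·2!/7! = 1/105; Racah Σ t=0..0: t=0:+1/24 = 1/24; ⇒ 3j(2 1 3; -2 0 2)² = 1/21, sgn -1
I_A²/I_B² = (2/21)/(1/21) = 2/1

2/1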